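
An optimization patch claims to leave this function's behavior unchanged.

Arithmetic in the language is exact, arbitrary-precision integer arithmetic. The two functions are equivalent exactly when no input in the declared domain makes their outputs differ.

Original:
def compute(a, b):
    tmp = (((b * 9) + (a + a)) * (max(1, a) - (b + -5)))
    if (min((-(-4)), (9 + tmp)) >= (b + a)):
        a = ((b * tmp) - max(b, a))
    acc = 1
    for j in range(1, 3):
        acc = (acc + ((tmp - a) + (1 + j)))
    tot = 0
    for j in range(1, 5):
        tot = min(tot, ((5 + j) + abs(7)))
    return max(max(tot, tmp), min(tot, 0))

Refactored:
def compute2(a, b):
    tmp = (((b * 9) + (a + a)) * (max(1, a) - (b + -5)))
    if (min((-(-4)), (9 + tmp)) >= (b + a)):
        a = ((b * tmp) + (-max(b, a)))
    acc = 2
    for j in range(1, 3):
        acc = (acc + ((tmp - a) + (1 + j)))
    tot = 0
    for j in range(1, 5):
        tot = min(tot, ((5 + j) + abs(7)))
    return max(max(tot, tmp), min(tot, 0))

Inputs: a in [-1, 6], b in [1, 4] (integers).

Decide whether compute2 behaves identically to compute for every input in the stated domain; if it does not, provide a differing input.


Equivalent. Although `1` became `2`, no input in the stated domain can expose it.
Checked all 32 inputs in the declared domain: the outputs agree on every one.
Spot check at a=3, b=2 — compute: tmp = 144; (min((-(-4)), (9 + tmp)) >= (b + a)) -> false; acc = 1; [j=1]; acc = 144; [j=2]; acc = 288; tot = 0; [j=1]; tot = 0; [j=2]; tot = 0; [j=3]; tot = 0; [j=4]; tot = 0; return 144. compute2: tmp = 144; (min((-(-4)), (9 + tmp)) >= (b + a)) -> false; acc = 2; [j=1]; acc = 145; [j=2]; acc = 289; tot = 0; [j=1]; tot = 0; [j=2]; tot = 0; [j=3]; tot = 0; [j=4]; tot = 0; return 144. Both give 144.
verdict: equivalent


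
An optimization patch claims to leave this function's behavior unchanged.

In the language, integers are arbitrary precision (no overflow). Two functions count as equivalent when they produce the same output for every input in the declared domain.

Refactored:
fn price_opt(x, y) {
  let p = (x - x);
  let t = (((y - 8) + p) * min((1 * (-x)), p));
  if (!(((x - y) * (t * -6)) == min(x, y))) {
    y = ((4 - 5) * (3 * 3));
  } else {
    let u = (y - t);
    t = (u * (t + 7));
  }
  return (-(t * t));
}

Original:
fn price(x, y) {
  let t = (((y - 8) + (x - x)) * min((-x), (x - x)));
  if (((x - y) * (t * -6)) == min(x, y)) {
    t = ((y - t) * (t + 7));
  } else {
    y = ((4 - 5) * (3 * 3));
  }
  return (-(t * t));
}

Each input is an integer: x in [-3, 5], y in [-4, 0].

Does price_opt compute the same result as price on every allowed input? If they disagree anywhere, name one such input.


The two versions differ — the changes include statement counts differ; also local variable names differ; also constant usage differs; also arithmetic usage differs; also boolean connective usage differs.
Spot check at x=1, y=-1 — price: t=9, then (((x - y) * (t * -6)) == min(x, y)) is false, then y=-9, then returns -81. price_opt: p=0, then t=9, then (!(((x - y) * (t * -6)) == min(x, y))) is true, then y=-9, then returns -81. Both give -81.
Across all 45 domain points the two functions coincide.
verdict: equivalent


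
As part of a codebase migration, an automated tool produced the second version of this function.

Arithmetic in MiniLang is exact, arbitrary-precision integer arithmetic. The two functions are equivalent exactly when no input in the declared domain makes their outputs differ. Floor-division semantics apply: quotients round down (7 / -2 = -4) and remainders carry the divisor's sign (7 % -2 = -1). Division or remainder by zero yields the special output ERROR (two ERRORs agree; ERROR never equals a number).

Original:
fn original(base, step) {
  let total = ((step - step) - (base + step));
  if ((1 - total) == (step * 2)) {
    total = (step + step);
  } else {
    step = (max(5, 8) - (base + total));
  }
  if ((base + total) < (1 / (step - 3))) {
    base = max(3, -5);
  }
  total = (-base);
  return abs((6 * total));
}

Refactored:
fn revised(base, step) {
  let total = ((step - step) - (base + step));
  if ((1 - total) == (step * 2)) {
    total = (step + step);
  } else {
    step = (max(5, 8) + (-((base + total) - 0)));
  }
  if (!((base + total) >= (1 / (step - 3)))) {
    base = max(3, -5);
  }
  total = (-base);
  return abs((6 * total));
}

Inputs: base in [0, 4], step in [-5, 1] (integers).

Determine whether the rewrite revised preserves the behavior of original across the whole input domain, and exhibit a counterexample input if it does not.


The two versions differ — the changes include constant usage differs, and boolean connective usage differs, and arithmetic usage differs, and comparison usage differs.
Spot check at base=4, step=-2 — original: total = -2; ((1 - total) == (step * 2)) -> false; step = 6; ((base + total) < (1 / (step - 3))) -> false; total = -4; return 24. revised: total = -2; ((1 - total) == (step * 2)) -> false; step = 6; (!((base + total) >= (1 / (step - 3)))) -> false; total = -4; return 24. Both give 24.
Sweeping the whole domain (35 inputs) finds no disagreement.
verdict: equivalent


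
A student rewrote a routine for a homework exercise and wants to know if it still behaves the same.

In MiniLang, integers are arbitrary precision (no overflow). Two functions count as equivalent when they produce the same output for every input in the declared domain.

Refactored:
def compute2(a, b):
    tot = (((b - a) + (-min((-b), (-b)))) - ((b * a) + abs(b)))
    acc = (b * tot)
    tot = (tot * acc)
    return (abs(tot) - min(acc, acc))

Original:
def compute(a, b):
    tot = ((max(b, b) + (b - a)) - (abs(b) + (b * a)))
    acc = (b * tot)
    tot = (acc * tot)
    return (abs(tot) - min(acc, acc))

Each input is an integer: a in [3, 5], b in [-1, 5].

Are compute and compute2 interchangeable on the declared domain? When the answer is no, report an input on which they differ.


Comparing the listings, the differences include: min/max/abs usage differs.
One worked example (a=3, b=0) — compute: tot := -3 | acc := 0 | tot := 0 | result 0; compute2: tot := -3 | acc := 0 | tot := 0 | result 0; agreement on 0.
Across all 21 domain points the two functions coincide.
verdict: equivalent


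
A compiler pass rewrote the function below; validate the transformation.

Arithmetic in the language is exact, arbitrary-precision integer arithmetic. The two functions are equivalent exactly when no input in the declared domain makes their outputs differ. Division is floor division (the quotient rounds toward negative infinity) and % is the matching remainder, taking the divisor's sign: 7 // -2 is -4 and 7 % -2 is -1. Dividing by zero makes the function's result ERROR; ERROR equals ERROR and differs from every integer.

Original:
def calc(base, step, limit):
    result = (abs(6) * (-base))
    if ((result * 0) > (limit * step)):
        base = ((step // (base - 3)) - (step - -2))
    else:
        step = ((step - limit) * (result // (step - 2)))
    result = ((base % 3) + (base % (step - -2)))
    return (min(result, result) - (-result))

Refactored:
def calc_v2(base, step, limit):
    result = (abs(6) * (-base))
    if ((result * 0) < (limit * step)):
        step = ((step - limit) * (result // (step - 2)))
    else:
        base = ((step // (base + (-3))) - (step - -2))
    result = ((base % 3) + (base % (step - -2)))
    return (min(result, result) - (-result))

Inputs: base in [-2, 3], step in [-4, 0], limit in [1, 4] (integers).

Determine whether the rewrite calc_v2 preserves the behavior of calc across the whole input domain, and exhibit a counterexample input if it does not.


At base=-2, step=0, limit=1: calc gives 14, calc_v2 gives 2.
verdict: not equivalent; witness: base=-2, step=0, limit=1


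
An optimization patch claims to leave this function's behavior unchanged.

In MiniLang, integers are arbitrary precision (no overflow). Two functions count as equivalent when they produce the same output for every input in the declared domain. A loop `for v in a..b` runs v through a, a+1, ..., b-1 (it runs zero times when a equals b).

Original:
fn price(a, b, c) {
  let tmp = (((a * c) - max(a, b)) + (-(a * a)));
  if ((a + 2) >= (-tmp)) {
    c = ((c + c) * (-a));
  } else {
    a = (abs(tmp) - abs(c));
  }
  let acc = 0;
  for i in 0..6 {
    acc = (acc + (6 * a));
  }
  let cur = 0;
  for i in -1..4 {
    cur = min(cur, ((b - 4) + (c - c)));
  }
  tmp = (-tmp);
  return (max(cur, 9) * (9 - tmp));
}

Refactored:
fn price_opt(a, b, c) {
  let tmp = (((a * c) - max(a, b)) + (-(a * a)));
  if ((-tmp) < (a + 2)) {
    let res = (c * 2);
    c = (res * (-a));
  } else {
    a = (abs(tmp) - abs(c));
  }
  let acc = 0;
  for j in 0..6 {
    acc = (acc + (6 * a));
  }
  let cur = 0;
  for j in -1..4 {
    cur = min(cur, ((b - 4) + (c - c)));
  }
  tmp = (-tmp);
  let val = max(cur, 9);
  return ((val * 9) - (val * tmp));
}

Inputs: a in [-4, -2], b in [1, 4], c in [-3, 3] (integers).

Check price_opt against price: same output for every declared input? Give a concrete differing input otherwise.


Equivalent. There is a behavioral-looking edit here, yet the outcome never shifts on this domain.
Checked all 84 inputs in the declared domain: the outputs agree on every one.
One worked example (a=-2, b=2, c=2) — price: tmp becomes -10; next ((a + 2) >= (-tmp)) evaluates to false; next a becomes 8; next acc becomes 0; next at i=0:; next acc becomes 48; next at i=1:; next acc becomes 96; next at i=2:; next acc becomes 144; next at i=3:; next acc becomes 192; next at i=4:; next acc becomes 240; next at i=5:; next acc becomes 288; next cur becomes 0; next at i=-1:; next cur becomes -2; next at i=0:; next cur becomes -2; next at i=1:; next cur becomes -2; next at i=2:; next cur becomes -2; next at i=3:; next cur becomes -2; next tmp becomes 10; next final value -9; price_opt: tmp becomes -10; next ((-tmp) < (a + 2)) evaluates to false; next a becomes 8; next acc becomes 0; next at j=0:; next acc becomes 48; next at j=1:; next acc becomes 96; next at j=2:; next acc becomes 144; next at j=3:; next acc becomes 192; next at j=4:; next acc becomes 240; next at j=5:; next acc becomes 288; next cur becomes 0; next at j=-1:; next cur becomes -2; next at j=0:; next cur becomes -2; next at j=1:; next cur becomes -2; next at j=2:; next cur becomes -2; next at j=3:; next cur becomes -2; next tmp becomes 10; next val becomes 9; next final value -9; agreement on -9.
verdict: equivalent


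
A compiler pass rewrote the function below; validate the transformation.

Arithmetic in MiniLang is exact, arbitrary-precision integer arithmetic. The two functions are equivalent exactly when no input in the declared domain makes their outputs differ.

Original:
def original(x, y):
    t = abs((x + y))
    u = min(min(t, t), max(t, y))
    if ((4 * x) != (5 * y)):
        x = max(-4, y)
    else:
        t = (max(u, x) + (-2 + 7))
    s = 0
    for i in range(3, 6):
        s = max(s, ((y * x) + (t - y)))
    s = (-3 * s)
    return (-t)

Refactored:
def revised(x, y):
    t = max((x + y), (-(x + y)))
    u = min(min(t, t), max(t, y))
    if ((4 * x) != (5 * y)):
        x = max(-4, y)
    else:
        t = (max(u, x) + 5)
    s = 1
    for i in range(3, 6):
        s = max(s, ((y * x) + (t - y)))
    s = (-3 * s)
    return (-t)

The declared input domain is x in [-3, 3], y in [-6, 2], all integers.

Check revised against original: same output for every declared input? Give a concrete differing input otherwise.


The suspicious edit (`0` became `1`) never changes the result for any input inside the declared domain.
One worked example (x=-2, y=-5) — original: t := 7 | u := 7 | ((4 * x) != (5 * y)): true | x := -4 | s := 0 | iter i=3: | s := 32 | iter i=4: | s := 32 | iter i=5: | s := 32 | s := -96 | result -7; revised: t := 7 | u := 7 | ((4 * x) != (5 * y)): true | x := -4 | s := 1 | iter i=3: | s := 32 | iter i=4: | s := 32 | iter i=5: | s := 32 | s := -96 | result -7; agreement on -7.
Sweeping the whole domain (63 inputs) finds no disagreement.
verdict: equivalent


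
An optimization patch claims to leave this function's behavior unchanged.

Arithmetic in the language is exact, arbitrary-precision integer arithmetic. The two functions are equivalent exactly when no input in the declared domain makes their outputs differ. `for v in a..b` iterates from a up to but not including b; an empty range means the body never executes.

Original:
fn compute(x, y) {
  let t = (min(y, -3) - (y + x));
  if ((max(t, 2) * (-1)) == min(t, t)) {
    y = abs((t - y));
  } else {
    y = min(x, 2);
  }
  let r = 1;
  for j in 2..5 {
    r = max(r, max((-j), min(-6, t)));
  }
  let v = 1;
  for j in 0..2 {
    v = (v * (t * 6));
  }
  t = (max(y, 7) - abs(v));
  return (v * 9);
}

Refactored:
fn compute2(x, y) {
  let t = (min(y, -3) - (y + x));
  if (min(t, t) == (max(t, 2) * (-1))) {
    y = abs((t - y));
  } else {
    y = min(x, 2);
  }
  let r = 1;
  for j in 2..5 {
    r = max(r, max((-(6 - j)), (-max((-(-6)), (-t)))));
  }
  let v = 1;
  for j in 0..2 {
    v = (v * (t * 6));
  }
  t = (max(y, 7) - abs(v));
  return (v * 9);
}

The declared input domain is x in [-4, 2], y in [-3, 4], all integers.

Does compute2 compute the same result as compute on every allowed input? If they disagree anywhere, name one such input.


The two versions differ — the changes include arithmetic usage differs, plus min/max/abs usage differs, plus constant usage differs.
Spot check at x=-1, y=4 — compute: t becomes -6; next ((max(t, 2) * (-1)) == min(t, t)) evaluates to false; next y becomes -1; next r becomes 1; next at j=2:; next r becomes 1; next at j=3:; next r becomes 1; next at j=4:; next r becomes 1; next v becomes 1; next at j=0:; next v becomes -36; next at j=1:; next v becomes 1296; next t becomes -1289; next final value 11664. compute2: t becomes -6; next (min(t, t) == (max(t, 2) * (-1))) evaluates to false; next y becomes -1; next r becomes 1; next at j=2:; next r becomes 1; next at j=3:; next r becomes 1; next at j=4:; next r becomes 1; next v becomes 1; next at j=0:; next v becomes -36; next at j=1:; next v becomes 1296; next t becomes -1289; next final value 11664. Both give 11664.
An exhaustive pass over the 56 declared inputs shows identical outputs.
verdict: equivalent


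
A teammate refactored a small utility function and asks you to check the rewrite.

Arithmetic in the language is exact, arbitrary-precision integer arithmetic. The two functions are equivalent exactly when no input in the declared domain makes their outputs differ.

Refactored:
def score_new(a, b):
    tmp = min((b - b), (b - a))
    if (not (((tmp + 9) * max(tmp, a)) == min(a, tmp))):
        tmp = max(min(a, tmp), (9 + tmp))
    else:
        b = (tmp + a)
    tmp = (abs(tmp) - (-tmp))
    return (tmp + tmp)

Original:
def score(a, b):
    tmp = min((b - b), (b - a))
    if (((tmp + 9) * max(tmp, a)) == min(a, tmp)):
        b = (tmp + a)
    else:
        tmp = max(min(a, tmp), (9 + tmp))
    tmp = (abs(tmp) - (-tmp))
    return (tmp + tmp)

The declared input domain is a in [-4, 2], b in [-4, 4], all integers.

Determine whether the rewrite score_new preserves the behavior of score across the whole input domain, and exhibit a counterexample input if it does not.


Differences: boolean connective usage differs — yet all 63 inputs agree.
verdict: equivalent


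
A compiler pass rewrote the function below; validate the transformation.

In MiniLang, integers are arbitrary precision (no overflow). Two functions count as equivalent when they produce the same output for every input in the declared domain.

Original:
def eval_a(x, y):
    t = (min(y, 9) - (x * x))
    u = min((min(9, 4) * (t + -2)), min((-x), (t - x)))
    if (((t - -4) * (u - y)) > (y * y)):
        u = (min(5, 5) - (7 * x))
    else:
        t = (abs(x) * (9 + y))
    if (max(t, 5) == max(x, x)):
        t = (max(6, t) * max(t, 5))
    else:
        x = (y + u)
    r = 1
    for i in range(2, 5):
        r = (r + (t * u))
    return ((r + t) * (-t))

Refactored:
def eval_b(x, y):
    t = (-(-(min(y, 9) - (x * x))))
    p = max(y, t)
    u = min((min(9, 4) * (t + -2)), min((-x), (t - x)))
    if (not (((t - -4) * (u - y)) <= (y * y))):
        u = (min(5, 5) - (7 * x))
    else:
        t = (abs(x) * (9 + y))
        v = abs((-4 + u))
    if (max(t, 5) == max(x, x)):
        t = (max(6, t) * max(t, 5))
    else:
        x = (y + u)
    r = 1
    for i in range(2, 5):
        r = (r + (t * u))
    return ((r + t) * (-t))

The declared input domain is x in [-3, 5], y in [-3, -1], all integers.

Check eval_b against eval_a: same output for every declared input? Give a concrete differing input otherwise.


Equivalent — the differences include arithmetic usage differs; and min/max/abs usage differs; and local variable names differ; and boolean connective usage differs; and statement counts differ; and comparison usage differs; and constant usage differs, yet no declared input distinguishes the two.
Spot check at x=-3, y=-3 — eval_a: t := -12 | u := -56 | (((t - -4) * (u - y)) > (y * y)): true | u := 26 | (max(t, 5) == max(x, x)): false | x := 23 | r := 1 | iter i=2: | r := -311 | iter i=3: | r := -623 | iter i=4: | r := -935 | result -11364. eval_b: t := -12 | p := -3 | u := -56 | (not (((t - -4) * (u - y)) <= (y * y))): true | u := 26 | (max(t, 5) == max(x, x)): false | x := 23 | r := 1 | iter i=2: | r := -311 | iter i=3: | r := -623 | iter i=4: | r := -935 | result -11364. Both give -11364.
An exhaustive pass over the 27 declared inputs shows identical outputs.
verdict: equivalent


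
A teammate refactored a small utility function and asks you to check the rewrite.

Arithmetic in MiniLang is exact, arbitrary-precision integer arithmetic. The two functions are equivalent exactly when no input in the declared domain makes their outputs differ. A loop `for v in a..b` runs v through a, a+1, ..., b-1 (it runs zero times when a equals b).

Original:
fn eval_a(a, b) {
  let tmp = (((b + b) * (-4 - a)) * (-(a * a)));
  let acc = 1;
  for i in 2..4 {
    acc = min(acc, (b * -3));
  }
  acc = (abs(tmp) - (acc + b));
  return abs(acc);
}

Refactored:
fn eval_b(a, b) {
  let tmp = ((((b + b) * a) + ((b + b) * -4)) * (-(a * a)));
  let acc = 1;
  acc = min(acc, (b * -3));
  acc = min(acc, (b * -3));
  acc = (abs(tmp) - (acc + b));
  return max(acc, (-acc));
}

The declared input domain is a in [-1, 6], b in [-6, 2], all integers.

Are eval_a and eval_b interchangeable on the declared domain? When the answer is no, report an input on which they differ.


On input a=-1, b=-6, eval_a returns 41 while eval_b returns 65.
verdict: not equivalent; witness: a=-1, b=-6


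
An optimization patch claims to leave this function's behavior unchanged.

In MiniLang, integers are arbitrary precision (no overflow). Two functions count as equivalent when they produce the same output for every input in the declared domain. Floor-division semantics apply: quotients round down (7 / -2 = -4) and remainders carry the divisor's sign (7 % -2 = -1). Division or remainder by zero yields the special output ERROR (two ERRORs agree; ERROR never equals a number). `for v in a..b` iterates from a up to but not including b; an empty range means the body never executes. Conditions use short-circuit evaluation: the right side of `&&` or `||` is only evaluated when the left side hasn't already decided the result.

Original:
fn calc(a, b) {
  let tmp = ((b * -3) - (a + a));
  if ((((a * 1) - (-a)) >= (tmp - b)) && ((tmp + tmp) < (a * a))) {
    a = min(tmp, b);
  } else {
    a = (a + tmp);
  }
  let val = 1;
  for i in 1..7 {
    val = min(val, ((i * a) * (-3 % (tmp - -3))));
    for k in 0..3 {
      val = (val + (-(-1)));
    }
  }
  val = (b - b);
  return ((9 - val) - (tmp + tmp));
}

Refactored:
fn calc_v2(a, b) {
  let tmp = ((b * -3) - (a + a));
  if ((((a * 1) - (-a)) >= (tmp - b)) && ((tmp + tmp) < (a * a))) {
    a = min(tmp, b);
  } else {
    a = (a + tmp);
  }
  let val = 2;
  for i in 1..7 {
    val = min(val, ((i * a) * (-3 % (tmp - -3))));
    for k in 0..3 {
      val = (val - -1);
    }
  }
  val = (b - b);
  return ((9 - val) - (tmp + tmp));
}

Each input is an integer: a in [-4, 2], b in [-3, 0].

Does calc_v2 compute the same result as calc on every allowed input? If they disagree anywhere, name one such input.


Although `1` became `2`, no input in the stated domain can expose it.
Tracing a=-4, b=-2: calc: tmp becomes 14; next ((((a * 1) - (-a)) >= (tmp - b)) && ((tmp + tmp) < (a * a))) evaluates to false; next a becomes 10; next val becomes 1; next at i=1:; next val becomes 1; next at k=0:; next val becomes 2; next at k=1:; next val becomes 3; next at k=2:; next val becomes 4; next at i=2:; next val becomes 4; next at k=0:; next val becomes 5; next at k=1:; next val becomes 6; next at k=2:; next val becomes 7; next at i=3:; next val becomes 7; next at k=0:; next val becomes 8; next at k=1:; next val becomes 9; next at k=2:; next val becomes 10; next at i=4:; next val becomes 10; next at k=0:; next val becomes 11; next at k=1:; next val becomes 12; next at k=2:; next val becomes 13; next at i=5:; next val becomes 13; next at k=0:; next val becomes 14; next at k=1:; next val becomes 15; next at k=2:; next val becomes 16; next at i=6:; next val becomes 16; next at k=0:; next val becomes 17; next at k=1:; next val becomes 18; next at k=2:; next val becomes 19; next val becomes 0; next final value -19 | calc_v2: tmp becomes 14; next ((((a * 1) - (-a)) >= (tmp - b)) && ((tmp + tmp) < (a * a))) evaluates to false; next a becomes 10; next val becomes 2; next at i=1:; next val becomes 2; next at k=0:; next val becomes 3; next at k=1:; next val becomes 4; next at k=2:; next val becomes 5; next at i=2:; next val becomes 5; next at k=0:; next val becomes 6; next at k=1:; next val becomes 7; next at k=2:; next val becomes 8; next at i=3:; next val becomes 8; next at k=0:; next val becomes 9; next at k=1:; next val becomes 10; next at k=2:; next val becomes 11; next at i=4:; next val becomes 11; next at k=0:; next val becomes 12; next at k=1:; next val becomes 13; next at k=2:; next val becomes 14; next at i=5:; next val becomes 14; next at k=0:; next val becomes 15; next at k=1:; next val becomes 16; next at k=2:; next val becomes 17; next at i=6:; next val becomes 17; next at k=0:; next val becomes 18; next at k=1:; next val becomes 19; next at k=2:; next val becomes 20; next val becomes 0; next final value -19 — matching result -19.
Sweeping the whole domain (28 inputs) finds no disagreement.
verdict: equivalent


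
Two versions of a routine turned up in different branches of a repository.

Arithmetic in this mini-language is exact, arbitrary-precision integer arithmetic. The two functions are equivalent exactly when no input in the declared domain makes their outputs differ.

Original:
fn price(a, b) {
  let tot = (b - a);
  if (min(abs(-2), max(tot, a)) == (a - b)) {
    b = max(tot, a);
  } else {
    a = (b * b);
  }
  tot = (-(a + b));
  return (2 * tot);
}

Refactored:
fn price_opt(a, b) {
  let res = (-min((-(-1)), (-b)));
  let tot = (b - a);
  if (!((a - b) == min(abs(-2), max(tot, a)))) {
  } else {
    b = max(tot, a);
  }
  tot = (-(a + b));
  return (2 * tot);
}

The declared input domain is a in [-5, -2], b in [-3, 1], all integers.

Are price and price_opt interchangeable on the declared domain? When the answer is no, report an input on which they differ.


Not equivalent: a=-5, b=-3 separates them (-12 vs 16).
price: tot=2, then (min(abs(-2), max(tot, a)) == (a - b)) is false, then a=9, then tot=-6, then returns -12
price_opt: res=-1, then tot=2, then (!((a - b) == min(abs(-2), max(tot, a)))) is true, then tot=8, then returns 16
verdict: not equivalent; witness: a=-5, b=-3


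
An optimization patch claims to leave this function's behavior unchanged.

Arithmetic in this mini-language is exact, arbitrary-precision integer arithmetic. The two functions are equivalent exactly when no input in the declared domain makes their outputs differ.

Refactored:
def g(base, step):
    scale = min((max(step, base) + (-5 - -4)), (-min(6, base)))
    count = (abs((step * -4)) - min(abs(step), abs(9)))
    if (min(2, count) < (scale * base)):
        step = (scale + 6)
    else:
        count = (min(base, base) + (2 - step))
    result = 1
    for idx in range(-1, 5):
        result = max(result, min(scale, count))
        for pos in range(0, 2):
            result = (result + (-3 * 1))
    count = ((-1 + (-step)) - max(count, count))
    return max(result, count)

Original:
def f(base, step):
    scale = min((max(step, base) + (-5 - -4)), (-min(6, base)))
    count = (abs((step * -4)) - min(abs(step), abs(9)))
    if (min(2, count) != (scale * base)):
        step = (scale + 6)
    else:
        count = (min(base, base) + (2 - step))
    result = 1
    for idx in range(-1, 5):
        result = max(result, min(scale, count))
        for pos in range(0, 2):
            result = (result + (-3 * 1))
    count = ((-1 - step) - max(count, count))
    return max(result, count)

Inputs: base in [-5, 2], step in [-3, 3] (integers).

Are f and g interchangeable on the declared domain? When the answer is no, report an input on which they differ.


Run the pair on base=-5, step=1.
f: scale = 0; count = 3; (min(2, count) != (scale * base)) -> true; step = 6; result = 1; [idx=-1]; result = 1; [pos=0]; result = -2; [pos=1]; result = -5; [idx=0]; result = 0; [pos=0]; result = -3; [pos=1]; result = -6; [idx=1]; result = 0; [pos=0]; result = -3; [pos=1]; result = -6; [idx=2]; result = 0; [pos=0]; result = -3; [pos=1]; result = -6; [idx=3]; result = 0; [pos=0]; result = -3; [pos=1]; result = -6; [idx=4]; result = 0; [pos=0]; result = -3; [pos=1]; result = -6; count = -10; return -6
g: scale = 0; count = 3; (min(2, count) < (scale * base)) -> false; count = -4; result = 1; [idx=-1]; result = 1; [pos=0]; result = -2; [pos=1]; result = -5; [idx=0]; result = -4; [pos=0]; result = -7; [pos=1]; result = -10; [idx=1]; result = -4; [pos=0]; result = -7; [pos=1]; result = -10; [idx=2]; result = -4; [pos=0]; result = -7; [pos=1]; result = -10; [idx=3]; result = -4; [pos=0]; result = -7; [pos=1]; result = -10; [idx=4]; result = -4; [pos=0]; result = -7; [pos=1]; result = -10; count = 2; return 2
-6 != 2, so the rewrite changes behavior.
verdict: not equivalent; witness: base=-5, step=1


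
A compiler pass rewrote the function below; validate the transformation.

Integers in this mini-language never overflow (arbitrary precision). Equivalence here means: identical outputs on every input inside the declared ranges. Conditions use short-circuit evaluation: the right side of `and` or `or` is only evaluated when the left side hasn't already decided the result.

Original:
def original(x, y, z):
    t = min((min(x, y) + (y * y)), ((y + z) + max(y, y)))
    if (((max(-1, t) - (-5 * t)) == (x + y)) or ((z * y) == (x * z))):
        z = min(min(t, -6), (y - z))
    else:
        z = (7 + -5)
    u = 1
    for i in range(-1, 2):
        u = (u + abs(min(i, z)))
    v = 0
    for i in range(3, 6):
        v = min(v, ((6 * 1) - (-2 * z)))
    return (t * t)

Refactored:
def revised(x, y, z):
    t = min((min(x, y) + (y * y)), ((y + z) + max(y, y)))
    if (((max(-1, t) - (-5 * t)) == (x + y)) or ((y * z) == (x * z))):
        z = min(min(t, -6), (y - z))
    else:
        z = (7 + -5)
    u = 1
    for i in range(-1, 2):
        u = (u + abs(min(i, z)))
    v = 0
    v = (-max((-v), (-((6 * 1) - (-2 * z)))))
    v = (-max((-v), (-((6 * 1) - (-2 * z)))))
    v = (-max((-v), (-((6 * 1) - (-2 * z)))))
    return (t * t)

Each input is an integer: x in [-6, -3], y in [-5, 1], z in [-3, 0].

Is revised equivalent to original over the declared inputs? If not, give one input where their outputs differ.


Reading the diff, among the changes: loop structure differs, plus constant usage differs, plus statement counts differ, plus arithmetic usage differs, plus min/max/abs usage differs.
Spot check at x=-5, y=-3, z=0 — original: t := -6 | (((max(-1, t) - (-5 * t)) == (x + y)) or ((z * y) == (x * z))): true | z := -6 | u := 1 | iter i=-1: | u := 7 | iter i=0: | u := 13 | iter i=1: | u := 19 | v := 0 | iter i=3: | v := -6 | iter i=4: | v := -6 | iter i=5: | v := -6 | result 36. revised: t := -6 | (((max(-1, t) - (-5 * t)) == (x + y)) or ((y * z) == (x * z))): true | z := -6 | u := 1 | iter i=-1: | u := 7 | iter i=0: | u := 13 | iter i=1: | u := 19 | v := 0 | v := -6 | v := -6 | v := -6 | result 36. Both give 36.
Across all 112 domain points the two functions coincide.
verdict: equivalent


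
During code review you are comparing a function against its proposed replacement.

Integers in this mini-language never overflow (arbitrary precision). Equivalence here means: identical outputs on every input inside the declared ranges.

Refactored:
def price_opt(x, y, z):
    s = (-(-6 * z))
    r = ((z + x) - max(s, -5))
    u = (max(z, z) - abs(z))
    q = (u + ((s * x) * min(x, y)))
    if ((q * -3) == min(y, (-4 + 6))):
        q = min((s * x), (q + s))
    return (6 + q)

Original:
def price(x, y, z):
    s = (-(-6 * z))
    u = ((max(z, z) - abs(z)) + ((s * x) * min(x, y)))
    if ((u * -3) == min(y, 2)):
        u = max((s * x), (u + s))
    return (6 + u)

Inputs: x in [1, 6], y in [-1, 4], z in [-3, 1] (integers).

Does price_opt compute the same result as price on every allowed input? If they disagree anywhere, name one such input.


Consider the input x=2, y=0, z=1.
price: s = 6; u = 0; ((u * -3) == min(y, 2)) -> true; u = 12; return 18
price_opt: s = 6; r = -3; u = 0; q = 0; ((q * -3) == min(y, (-4 + 6))) -> true; q = 6; return 12
18 against 12: the behavior changed.
verdict: not equivalent; witness: x=2, y=0, z=1


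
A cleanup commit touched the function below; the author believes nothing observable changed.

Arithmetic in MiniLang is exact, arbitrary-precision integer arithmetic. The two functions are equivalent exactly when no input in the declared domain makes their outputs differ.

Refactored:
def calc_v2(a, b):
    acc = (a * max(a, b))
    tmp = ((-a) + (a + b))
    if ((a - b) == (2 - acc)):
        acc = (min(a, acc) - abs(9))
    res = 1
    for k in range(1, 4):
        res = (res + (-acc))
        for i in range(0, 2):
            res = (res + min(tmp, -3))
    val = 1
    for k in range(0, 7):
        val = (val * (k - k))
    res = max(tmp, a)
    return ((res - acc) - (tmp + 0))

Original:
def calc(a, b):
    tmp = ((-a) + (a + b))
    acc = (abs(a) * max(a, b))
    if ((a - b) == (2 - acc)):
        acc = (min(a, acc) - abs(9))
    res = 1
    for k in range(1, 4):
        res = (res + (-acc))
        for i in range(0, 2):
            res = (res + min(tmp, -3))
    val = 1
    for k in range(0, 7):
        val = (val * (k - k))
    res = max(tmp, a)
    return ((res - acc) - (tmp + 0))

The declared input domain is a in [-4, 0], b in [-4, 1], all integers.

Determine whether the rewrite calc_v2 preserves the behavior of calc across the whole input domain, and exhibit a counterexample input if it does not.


These are not equivalent — on a=-4, b=-4 the outputs split (16 vs -16).
calc: tmp=-4, then acc=-16, then ((a - b) == (2 - acc)) is false, then res=1, then (k=1), then res=17, then (i=0), then res=13, then (i=1), then res=9, then (k=2), then res=25, then (i=0), then res=21, then (i=1), then res=17, then (k=3), then res=33, then (i=0), then res=29, then (i=1), then res=25, then val=1, then (k=0), then val=0, then (k=1), then val=0, then (k=2), then val=0, then (k=3), then val=0, then (k=4), then val=0, then (k=5), then val=0, then (k=6), then val=0, then res=-4, then returns 16
calc_v2: acc=16, then tmp=-4, then ((a - b) == (2 - acc)) is false, then res=1, then (k=1), then res=-15, then (i=0), then res=-19, then (i=1), then res=-23, then (k=2), then res=-39, then (i=0), then res=-43, then (i=1), then res=-47, then (k=3), then res=-63, then (i=0), then res=-67, then (i=1), then res=-71, then val=1, then (k=0), then val=0, then (k=1), then val=0, then (k=2), then val=0, then (k=3), then val=0, then (k=4), then val=0, then (k=5), then val=0, then (k=6), then val=0, then res=-4, then returns -16
verdict: not equivalent; witness: a=-4, b=-4


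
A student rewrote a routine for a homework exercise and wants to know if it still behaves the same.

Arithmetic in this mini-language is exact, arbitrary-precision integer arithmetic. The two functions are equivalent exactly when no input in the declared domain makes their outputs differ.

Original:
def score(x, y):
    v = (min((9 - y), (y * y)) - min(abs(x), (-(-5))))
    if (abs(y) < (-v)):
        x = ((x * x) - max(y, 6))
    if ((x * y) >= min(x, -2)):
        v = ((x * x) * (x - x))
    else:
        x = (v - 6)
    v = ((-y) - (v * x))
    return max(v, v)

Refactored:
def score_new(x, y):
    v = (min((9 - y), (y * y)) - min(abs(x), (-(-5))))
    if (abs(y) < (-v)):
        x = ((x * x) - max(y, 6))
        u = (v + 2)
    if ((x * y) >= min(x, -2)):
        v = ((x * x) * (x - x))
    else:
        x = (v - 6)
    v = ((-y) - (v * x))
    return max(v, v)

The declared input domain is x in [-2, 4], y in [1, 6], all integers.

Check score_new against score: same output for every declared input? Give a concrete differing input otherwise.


Differences: constant usage differs, local variable names differ, statement counts differ, arithmetic usage differs — yet all 42 inputs agree.
verdict: equivalent


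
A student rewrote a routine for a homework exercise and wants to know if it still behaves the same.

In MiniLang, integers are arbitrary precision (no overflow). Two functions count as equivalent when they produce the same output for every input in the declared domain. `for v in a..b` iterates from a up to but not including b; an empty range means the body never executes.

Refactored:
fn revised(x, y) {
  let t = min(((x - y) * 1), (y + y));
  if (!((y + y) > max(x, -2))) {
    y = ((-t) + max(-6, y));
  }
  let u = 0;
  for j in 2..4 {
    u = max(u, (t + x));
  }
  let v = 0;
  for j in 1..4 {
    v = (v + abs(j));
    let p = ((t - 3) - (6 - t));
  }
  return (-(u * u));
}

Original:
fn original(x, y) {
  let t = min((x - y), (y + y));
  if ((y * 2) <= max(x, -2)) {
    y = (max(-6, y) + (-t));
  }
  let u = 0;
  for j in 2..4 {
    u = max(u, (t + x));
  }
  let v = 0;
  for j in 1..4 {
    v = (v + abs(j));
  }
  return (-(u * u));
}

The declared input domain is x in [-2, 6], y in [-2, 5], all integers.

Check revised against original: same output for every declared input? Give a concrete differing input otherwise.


The two versions differ — the changes include comparison usage differs, and arithmetic usage differs, and local variable names differ, and constant usage differs, and statement counts differ, and boolean connective usage differs.
Tracing x=-1, y=2: original: t := -3 | ((y * 2) <= max(x, -2)): false | u := 0 | iter j=2: | u := 0 | iter j=3: | u := 0 | v := 0 | iter j=1: | v := 1 | iter j=2: | v := 3 | iter j=3: | v := 6 | result 0 | revised: t := -3 | (!((y + y) > max(x, -2))): false | u := 0 | iter j=2: | u := 0 | iter j=3: | u := 0 | v := 0 | iter j=1: | v := 1 | p := -15 | iter j=2: | v := 3 | p := -15 | iter j=3: | v := 6 | p := -15 | result 0 — matching result 0.
Sweeping the whole domain (72 inputs) finds no disagreement.
verdict: equivalent


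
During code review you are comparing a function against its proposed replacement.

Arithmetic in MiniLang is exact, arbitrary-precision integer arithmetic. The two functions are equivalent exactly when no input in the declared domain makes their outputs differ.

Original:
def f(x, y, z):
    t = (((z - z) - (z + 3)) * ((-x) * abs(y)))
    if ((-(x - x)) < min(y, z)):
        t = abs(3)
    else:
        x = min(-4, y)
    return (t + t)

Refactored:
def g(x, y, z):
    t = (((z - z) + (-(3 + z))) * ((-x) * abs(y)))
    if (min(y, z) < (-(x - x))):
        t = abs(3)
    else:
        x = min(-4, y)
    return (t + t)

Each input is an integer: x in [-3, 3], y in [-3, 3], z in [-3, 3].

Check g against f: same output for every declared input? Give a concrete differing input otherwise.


Input x=-3, y=-3, z=-3: 0 from f versus 6 from g.
verdict: not equivalent; witness: x=-3, y=-3, z=-3


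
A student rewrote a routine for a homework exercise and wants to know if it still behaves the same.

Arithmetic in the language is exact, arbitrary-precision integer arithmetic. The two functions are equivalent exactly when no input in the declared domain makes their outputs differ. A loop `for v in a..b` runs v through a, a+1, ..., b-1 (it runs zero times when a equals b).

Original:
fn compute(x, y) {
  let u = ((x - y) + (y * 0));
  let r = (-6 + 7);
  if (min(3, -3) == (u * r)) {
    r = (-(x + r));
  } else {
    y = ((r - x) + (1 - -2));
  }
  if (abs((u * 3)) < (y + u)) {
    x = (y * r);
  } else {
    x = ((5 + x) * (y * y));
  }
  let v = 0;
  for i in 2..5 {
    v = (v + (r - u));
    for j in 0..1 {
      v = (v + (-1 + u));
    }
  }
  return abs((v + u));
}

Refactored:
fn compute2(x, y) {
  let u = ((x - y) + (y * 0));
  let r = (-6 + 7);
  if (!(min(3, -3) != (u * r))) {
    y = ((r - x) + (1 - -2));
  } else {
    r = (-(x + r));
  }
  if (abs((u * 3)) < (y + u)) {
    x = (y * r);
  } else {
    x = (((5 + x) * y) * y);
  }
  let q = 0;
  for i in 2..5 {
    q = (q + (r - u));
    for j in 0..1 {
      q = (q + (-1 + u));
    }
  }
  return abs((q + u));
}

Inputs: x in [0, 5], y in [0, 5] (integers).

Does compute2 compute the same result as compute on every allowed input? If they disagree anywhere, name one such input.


There is a counterexample at x=0, y=0: 0 on one side, 6 on the other.
compute: u := 0 | r := 1 | (min(3, -3) == (u * r)): false | y := 4 | (abs((u * 3)) < (y + u)): true | x := 4 | v := 0 | iter i=2: | v := 1 | iter j=0: | v := 0 | iter i=3: | v := 1 | iter j=0: | v := 0 | iter i=4: | v := 1 | iter j=0: | v := 0 | result 0
compute2: u := 0 | r := 1 | (!(min(3, -3) != (u * r))): false | r := -1 | (abs((u * 3)) < (y + u)): false | x := 0 | q := 0 | iter i=2: | q := -1 | iter j=0: | q := -2 | iter i=3: | q := -3 | iter j=0: | q := -4 | iter i=4: | q := -5 | iter j=0: | q := -6 | result 6
verdict: not equivalent; witness: x=0, y=0


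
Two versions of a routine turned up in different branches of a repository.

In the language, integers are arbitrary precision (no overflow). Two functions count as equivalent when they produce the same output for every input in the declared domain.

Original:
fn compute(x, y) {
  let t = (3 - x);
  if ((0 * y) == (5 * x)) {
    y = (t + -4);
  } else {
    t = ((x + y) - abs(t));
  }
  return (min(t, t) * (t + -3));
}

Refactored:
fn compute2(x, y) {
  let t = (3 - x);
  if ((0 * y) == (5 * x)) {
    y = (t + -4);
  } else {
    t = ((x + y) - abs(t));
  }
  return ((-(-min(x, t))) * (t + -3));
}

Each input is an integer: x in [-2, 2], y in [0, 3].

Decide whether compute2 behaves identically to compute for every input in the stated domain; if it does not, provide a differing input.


These are not equivalent — on x=1, y=3 the outputs split (-2 vs -1).
compute: t=2, then ((0 * y) == (5 * x)) is false, then t=2, then returns -2
compute2: t=2, then ((0 * y) == (5 * x)) is false, then t=2, then returns -1
verdict: not equivalent; witness: x=1, y=3


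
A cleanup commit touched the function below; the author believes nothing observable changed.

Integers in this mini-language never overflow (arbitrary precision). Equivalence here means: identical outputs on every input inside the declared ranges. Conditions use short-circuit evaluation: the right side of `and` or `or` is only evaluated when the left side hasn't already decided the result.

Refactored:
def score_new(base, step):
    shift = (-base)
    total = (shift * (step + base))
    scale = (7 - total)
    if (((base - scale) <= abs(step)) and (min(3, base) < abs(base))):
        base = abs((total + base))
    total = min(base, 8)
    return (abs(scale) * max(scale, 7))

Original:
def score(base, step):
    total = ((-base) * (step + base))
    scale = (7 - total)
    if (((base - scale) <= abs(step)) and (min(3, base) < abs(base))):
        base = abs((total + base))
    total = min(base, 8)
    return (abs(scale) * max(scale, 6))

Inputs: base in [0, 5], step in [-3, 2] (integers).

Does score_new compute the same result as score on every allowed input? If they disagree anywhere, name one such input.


Try base=1, step=-3.
score: total = 2; scale = 5; (((base - scale) <= abs(step)) and (min(3, base) < abs(base))) -> false; total = 1; return 30
score_new: shift = -1; total = 2; scale = 5; (((base - scale) <= abs(step)) and (min(3, base) < abs(base))) -> false; total = 1; return 35
30 against 35: the behavior changed.
verdict: not equivalent; witness: base=1, step=-3
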